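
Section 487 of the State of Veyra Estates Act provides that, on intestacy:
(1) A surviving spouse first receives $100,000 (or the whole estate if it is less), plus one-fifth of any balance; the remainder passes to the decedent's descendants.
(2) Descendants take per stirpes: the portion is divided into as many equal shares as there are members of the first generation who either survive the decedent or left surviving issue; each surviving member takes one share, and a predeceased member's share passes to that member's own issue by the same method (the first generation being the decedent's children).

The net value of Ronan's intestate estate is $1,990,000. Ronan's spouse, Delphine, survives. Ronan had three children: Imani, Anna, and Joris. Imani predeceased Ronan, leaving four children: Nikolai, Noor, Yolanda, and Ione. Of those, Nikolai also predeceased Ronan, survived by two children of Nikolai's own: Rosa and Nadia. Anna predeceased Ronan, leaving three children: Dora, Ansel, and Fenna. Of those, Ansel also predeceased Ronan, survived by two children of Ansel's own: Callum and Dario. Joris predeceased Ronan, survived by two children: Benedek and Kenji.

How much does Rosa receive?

Rosa receives $63,000.

Delphine first takes $100,000, leaving a balance of $1,890,000. Delphine then takes one-fifth of the balance ($378,000), for a total of $478,000. The remaining $1,512,000 passes to the descendants.
The descendants' portion ($1,512,000) is divided into 3 shares of $504,000: Imani's $504,000 share passes to Imani's issue; Anna's $504,000 share passes to Anna's issue; Joris's $504,000 share passes to Joris's issue.
Imani's share ($504,000) is divided into 4 shares of $126,000: Noor, Yolanda, and Ione each take $126,000; Nikolai's $126,000 share passes to Nikolai's issue.
Nikolai's share ($126,000) is divided into 2 shares of $63,000: Rosa and Nadia each take $63,000.
Anna's share ($504,000) is divided into 3 shares of $168,000: Dora and Fenna each take $168,000; Ansel's $168,000 share passes to Ansel's issue.
Ansel's share ($168,000) is divided into 2 shares of $84,000: Callum and Dario each take $84,000.
Joris's share ($504,000) is divided into 2 shares of $252,000: Benedek and Kenji each take $252,000.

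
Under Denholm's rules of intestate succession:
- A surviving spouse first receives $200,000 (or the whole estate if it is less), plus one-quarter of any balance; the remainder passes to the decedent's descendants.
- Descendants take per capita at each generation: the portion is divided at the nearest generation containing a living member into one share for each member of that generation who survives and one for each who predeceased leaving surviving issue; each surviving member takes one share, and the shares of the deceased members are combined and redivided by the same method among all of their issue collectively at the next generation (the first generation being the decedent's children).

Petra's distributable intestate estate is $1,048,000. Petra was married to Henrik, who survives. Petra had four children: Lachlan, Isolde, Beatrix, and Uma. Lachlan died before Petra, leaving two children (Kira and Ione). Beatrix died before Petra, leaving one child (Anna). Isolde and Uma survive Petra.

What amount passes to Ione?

Ione receives $106,000.

Henrik first takes $200,000, leaving a balance of $848,000. Henrik then takes one-quarter of the balance ($212,000), for a total of $412,000. The remaining $636,000 passes to the descendants.
The descendants' portion ($636,000) is divided at the children's generation into 4 shares of $159,000. Isolde and Uma each take $159,000. The 2 shares of the deceased (Lachlan and Beatrix) are combined into a pool of $318,000.
That pool ($318,000) is divided at the grandchildren's generation equally among Kira, Ione, and Anna: $106,000 each.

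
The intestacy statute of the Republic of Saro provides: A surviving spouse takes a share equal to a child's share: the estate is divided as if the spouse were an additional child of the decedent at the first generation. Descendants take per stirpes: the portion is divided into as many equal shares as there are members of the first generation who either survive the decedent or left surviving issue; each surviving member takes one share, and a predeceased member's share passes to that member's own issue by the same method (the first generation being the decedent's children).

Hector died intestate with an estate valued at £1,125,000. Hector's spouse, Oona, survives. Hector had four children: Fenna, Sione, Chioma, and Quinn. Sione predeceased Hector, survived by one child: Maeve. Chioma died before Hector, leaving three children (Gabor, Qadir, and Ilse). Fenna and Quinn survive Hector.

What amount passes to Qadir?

Qadir receives £75,000.

The spouse counts as an additional share at the children's level, so there are 5 primary shares of £225,000. Oona takes one such share (£225,000).
The children's combined portion (£900,000) is divided into 4 shares of £225,000: Fenna and Quinn each take £225,000; Sione's £225,000 share passes to Sione's issue; Chioma's £225,000 share passes to Chioma's issue.
Sione's share (£225,000) passes entirely to Maeve.
Chioma's share (£225,000) is divided into 3 shares of £75,000: Gabor, Qadir, and Ilse each take £75,000.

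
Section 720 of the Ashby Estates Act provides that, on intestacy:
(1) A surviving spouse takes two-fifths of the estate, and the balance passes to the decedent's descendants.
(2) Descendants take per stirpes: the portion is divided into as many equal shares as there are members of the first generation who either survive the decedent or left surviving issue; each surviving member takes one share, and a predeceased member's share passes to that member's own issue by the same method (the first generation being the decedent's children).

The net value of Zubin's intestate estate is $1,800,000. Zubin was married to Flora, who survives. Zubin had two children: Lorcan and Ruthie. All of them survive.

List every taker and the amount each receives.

Flora takes two-fifths of $1,800,000 = $720,000. The remaining $1,080,000 passes to the descendants.
The descendants' portion ($1,080,000) is divided into 2 shares of $540,000: Lorcan and Ruthie each take $540,000.

Flora: $720,000; Lorcan: $540,000; Ruthie: $540,000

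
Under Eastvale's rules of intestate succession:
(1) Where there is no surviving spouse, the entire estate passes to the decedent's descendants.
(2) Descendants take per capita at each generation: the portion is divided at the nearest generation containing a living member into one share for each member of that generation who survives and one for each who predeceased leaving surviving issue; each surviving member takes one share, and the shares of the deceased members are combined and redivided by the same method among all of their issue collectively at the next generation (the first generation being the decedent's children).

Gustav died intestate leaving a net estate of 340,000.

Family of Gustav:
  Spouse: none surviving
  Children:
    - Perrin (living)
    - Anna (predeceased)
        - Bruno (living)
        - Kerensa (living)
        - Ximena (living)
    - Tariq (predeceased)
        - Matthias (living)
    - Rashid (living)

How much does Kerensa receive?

Kerensa receives 42,500.

The entire 340,000 passes to the descendants.
That amount (340,000) is divided at the children's generation into 4 shares of 85,000. Perrin and Rashid each take 85,000. The 2 shares of the deceased (Anna and Tariq) are combined into a pool of 170,000.
That pool (170,000) is divided at the grandchildren's generation equally among Bruno, Kerensa, Ximena, and Matthias: 42,500 each.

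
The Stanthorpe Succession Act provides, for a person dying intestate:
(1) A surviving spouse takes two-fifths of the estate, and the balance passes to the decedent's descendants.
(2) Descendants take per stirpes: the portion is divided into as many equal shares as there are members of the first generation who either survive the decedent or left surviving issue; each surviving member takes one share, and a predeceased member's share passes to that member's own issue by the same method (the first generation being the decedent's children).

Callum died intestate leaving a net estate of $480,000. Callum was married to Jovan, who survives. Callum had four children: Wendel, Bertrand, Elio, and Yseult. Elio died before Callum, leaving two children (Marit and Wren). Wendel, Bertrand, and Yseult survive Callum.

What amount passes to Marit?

Marit receives $36,000.

Jovan takes two-fifths of $480,000 = $192,000. The remaining $288,000 passes to the descendants.
The descendants' portion ($288,000) is divided into 4 shares of $72,000: Wendel, Bertrand, and Yseult each take $72,000; Elio's $72,000 share passes to Elio's issue.
Elio's share ($72,000) is divided into 2 shares of $36,000: Marit and Wren each take $36,000.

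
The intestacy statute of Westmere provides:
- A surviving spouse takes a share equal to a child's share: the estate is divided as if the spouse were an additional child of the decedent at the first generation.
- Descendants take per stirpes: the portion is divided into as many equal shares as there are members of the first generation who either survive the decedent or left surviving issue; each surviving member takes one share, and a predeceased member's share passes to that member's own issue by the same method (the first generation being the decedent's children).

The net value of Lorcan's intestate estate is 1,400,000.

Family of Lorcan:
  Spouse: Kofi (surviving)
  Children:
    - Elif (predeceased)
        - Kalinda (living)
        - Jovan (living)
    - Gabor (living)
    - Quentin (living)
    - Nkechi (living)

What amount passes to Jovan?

The spouse counts as an additional share at the children's level, so there are 5 primary shares of 280,000. Kofi takes one such share (280,000).
The children's combined portion (1,120,000) is divided into 4 shares of 280,000: Gabor, Quentin, and Nkechi each take 280,000; Elif's 280,000 share passes to Elif's issue.
Elif's share (280,000) is divided into 2 shares of 140,000: Kalinda and Jovan each take 140,000.

Jovan receives 140,000.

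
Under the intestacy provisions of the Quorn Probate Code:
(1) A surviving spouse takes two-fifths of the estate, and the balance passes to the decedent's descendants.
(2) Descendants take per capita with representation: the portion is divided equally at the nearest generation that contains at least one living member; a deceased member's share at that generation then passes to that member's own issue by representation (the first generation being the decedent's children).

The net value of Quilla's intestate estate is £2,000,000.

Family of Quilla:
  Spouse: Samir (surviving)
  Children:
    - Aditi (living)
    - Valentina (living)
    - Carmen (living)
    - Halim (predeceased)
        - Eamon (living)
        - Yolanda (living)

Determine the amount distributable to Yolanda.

Yolanda receives £150,000.

Samir takes two-fifths of £2,000,000 = £800,000. The remaining £1,200,000 passes to the descendants.
The descendants' portion (£1,200,000) is divided into 4 shares of £300,000: Aditi, Valentina, and Carmen each take £300,000; Halim's £300,000 share passes to Halim's issue.
Halim's share (£300,000) is divided into 2 shares of £150,000: Eamon and Yolanda each take £150,000.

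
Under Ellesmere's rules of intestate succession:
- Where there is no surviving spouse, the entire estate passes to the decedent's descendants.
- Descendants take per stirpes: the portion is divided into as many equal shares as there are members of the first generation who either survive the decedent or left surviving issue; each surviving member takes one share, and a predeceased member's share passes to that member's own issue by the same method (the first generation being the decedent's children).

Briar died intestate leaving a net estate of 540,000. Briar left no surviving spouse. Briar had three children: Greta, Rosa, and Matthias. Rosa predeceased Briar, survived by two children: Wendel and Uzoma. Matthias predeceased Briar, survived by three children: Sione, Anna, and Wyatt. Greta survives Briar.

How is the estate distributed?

Greta: 180,000; Wendel: 90,000; Uzoma: 90,000; Sione: 60,000; Anna: 60,000; Wyatt: 60,000

The entire 540,000 passes to the descendants.
That amount (540,000) is divided into 3 shares of 180,000: Greta takes 180,000; Rosa's 180,000 share passes to Rosa's issue; Matthias's 180,000 share passes to Matthias's issue.
Rosa's share (180,000) is divided into 2 shares of 90,000: Wendel and Uzoma each take 90,000.
Matthias's share (180,000) is divided into 3 shares of 60,000: Sione, Anna, and Wyatt each take 60,000.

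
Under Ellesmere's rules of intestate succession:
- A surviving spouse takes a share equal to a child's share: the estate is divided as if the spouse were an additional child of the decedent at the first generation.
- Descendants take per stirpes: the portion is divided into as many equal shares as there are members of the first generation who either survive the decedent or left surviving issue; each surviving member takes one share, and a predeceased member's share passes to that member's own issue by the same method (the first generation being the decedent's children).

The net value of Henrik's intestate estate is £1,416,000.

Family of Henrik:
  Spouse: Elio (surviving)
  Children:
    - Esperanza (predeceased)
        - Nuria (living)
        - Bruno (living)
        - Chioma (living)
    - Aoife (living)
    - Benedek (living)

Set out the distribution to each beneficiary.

Elio: £354,000; Nuria: £118,000; Bruno: £118,000; Chioma: £118,000; Aoife: £354,000; Benedek: £354,000

The spouse counts as an additional share at the children's level, so there are 4 primary shares of £354,000. Elio takes one such share (£354,000).
The children's combined portion (£1,062,000) is divided into 3 shares of £354,000: Aoife and Benedek each take £354,000; Esperanza's £354,000 share passes to Esperanza's issue.
Esperanza's share (£354,000) is divided into 3 shares of £118,000: Nuria, Bruno, and Chioma each take £118,000.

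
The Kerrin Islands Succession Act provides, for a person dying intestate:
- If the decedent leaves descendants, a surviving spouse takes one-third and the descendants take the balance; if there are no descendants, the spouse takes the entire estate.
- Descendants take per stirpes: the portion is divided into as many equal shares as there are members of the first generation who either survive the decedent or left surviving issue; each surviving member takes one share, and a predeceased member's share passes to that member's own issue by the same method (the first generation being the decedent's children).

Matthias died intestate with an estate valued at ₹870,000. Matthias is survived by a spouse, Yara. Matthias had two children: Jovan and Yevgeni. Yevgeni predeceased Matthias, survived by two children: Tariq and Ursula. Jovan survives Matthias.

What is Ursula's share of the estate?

Ursula receives ₹145,000.

Yara takes one-third of ₹870,000 = ₹290,000. The remaining ₹580,000 passes to the descendants.
The descendants' portion (₹580,000) is divided into 2 shares of ₹290,000: Jovan takes ₹290,000; Yevgeni's ₹290,000 share passes to Yevgeni's issue.
Yevgeni's share (₹290,000) is divided into 2 shares of ₹145,000: Tariq and Ursula each take ₹145,000.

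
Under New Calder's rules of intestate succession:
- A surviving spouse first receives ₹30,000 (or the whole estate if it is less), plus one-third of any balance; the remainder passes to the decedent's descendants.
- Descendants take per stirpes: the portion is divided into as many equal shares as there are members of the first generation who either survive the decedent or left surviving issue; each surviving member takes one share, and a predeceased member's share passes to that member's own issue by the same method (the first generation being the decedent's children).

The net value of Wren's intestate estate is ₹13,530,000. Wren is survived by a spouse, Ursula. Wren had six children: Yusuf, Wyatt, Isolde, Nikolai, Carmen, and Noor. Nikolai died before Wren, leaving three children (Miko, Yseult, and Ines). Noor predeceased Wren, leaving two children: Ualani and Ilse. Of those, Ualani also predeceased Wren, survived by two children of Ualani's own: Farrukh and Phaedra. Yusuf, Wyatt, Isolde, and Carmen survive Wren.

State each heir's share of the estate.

Ursula first takes ₹30,000, leaving a balance of ₹13,500,000. Ursula then takes one-third of the balance (₹4,500,000), for a total of ₹4,530,000. The remaining ₹9,000,000 passes to the descendants.
The descendants' portion (₹9,000,000) is divided into 6 shares of ₹1,500,000: Yusuf, Wyatt, Isolde, and Carmen each take ₹1,500,000; Nikolai's ₹1,500,000 share passes to Nikolai's issue; Noor's ₹1,500,000 share passes to Noor's issue.
Nikolai's share (₹1,500,000) is divided into 3 shares of ₹500,000: Miko, Yseult, and Ines each take ₹500,000.
Noor's share (₹1,500,000) is divided into 2 shares of ₹750,000: Ilse takes ₹750,000; Ualani's ₹750,000 share passes to Ualani's issue.
Ualani's share (₹750,000) is divided into 2 shares of ₹375,000: Farrukh and Phaedra each take ₹375,000.

Ursula: ₹4,530,000; Yusuf: ₹1,500,000; Wyatt: ₹1,500,000; Isolde: ₹1,500,000; Miko: ₹500,000; Yseult: ₹500,000; Ines: ₹500,000; Carmen: ₹1,500,000; Farrukh: ₹375,000; Phaedra: ₹375,000; Ilse: ₹750,000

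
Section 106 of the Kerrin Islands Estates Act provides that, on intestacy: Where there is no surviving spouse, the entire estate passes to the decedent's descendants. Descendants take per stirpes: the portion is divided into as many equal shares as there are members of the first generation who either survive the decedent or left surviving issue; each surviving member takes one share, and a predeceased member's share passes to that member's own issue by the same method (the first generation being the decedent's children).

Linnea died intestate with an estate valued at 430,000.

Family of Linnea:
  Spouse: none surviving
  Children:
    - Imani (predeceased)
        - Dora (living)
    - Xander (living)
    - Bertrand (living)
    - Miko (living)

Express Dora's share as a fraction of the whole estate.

Dora receives 1/4 of the estate.

The entire 430,000 passes to the descendants.
That amount (430,000) is divided into 4 shares of 107,500: Xander, Bertrand, and Miko each take 107,500; Imani's 107,500 share passes to Imani's issue.
Imani's share (107,500) passes entirely to Dora.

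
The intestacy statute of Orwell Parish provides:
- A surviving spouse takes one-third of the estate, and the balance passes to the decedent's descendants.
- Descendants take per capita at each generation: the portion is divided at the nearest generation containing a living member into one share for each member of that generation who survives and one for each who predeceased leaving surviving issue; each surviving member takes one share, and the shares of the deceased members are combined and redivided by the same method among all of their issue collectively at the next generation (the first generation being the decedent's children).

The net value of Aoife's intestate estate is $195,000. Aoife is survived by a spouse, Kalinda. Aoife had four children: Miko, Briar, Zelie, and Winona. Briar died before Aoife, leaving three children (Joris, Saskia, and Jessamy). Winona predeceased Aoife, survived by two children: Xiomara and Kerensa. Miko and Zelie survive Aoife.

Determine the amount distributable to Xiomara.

Kalinda takes one-third of $195,000 = $65,000. The remaining $130,000 passes to the descendants.
The descendants' portion ($130,000) is divided at the children's generation into 4 shares of $32,500. Miko and Zelie each take $32,500. The 2 shares of the deceased (Briar and Winona) are combined into a pool of $65,000.
That pool ($65,000) is divided at the grandchildren's generation equally among Joris, Saskia, Jessamy, Xiomara, and Kerensa: $13,000 each.

Xiomara receives $13,000.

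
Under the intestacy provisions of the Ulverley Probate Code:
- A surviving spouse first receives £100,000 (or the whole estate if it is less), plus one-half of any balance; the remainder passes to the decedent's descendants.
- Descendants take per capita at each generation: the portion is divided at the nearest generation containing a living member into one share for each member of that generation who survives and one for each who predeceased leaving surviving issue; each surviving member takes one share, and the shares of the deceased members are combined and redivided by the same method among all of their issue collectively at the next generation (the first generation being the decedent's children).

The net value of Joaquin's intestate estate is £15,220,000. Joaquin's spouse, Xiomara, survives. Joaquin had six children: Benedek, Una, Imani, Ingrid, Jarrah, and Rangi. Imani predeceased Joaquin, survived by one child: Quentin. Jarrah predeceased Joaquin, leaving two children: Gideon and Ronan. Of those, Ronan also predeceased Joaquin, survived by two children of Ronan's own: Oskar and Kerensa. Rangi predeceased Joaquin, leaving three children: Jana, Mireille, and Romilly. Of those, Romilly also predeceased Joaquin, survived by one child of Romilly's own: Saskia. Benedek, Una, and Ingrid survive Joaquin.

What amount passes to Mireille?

Mireille receives £630,000.

Xiomara first takes £100,000, leaving a balance of £15,120,000. Xiomara then takes one-half of the balance (£7,560,000), for a total of £7,660,000. The remaining £7,560,000 passes to the descendants.
The descendants' portion (£7,560,000) is divided at the children's generation into 6 shares of £1,260,000. Benedek, Una, and Ingrid each take £1,260,000. The 3 shares of the deceased (Imani, Jarrah, and Rangi) are combined into a pool of £3,780,000.
That pool (£3,780,000) is divided at the grandchildren's generation into 6 shares of £630,000. Quentin, Gideon, Jana, and Mireille each take £630,000. The 2 shares of the deceased (Ronan and Romilly) are combined into a pool of £1,260,000.
That pool (£1,260,000) is divided at the great-grandchildren's generation equally among Oskar, Kerensa, and Saskia: £420,000 each.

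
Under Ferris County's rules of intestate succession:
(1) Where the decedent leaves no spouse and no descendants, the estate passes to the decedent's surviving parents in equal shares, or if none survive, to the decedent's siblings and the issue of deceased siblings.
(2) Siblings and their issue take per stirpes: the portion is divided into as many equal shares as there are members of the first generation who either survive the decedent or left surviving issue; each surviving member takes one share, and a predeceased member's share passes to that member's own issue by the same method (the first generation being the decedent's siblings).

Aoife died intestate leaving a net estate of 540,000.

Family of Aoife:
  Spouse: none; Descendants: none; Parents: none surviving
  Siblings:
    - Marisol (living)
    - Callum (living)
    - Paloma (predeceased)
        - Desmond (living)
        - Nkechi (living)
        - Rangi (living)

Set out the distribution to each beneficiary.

Marisol: 180,000; Callum: 180,000; Desmond: 60,000; Nkechi: 60,000; Rangi: 60,000

The entire 540,000 passes to the siblings and their issue.
That amount (540,000) is divided into 3 shares of 180,000: Marisol and Callum each take 180,000; Paloma's 180,000 share passes to Paloma's issue.
Paloma's share (180,000) is divided into 3 shares of 60,000: Desmond, Nkechi, and Rangi each take 60,000.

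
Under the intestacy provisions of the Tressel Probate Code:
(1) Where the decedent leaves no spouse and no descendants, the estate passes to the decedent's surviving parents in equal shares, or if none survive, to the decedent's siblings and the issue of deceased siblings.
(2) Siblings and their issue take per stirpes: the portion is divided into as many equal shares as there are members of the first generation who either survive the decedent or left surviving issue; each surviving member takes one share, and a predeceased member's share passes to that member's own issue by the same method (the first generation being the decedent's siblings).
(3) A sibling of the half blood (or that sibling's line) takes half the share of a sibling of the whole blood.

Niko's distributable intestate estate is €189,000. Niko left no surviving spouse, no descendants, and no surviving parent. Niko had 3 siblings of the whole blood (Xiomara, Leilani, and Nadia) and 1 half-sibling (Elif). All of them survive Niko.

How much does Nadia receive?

The entire €189,000 passes to the siblings and their issue.
Counting each half-blood sibling's line as half a unit, there are 7/2 units in €189,000, so one unit is €54,000. Whole-blood lines (Xiomara, Leilani, and Nadia) take €54,000 each; half-blood lines (Elif) take €27,000 each.

Nadia receives €54,000.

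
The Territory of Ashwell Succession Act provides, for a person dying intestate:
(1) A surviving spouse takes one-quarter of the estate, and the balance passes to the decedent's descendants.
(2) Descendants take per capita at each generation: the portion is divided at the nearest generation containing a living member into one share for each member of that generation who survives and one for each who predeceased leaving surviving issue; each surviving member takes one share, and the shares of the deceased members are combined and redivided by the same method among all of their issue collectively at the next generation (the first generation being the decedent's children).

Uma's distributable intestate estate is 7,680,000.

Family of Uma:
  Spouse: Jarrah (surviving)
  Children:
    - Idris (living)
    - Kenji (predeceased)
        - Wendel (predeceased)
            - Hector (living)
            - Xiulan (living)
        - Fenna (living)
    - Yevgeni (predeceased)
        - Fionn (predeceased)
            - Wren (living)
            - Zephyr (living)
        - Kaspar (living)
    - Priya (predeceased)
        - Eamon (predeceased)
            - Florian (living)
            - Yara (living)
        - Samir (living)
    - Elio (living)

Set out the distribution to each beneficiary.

Jarrah: 1,920,000; Idris: 1,152,000; Hector: 288,000; Xiulan: 288,000; Fenna: 576,000; Wren: 288,000; Zephyr: 288,000; Kaspar: 576,000; Florian: 288,000; Yara: 288,000; Samir: 576,000; Elio: 1,152,000

Jarrah takes one-quarter of 7,680,000 = 1,920,000. The remaining 5,760,000 passes to the descendants.
The descendants' portion (5,760,000) is divided at the children's generation into 5 shares of 1,152,000. Idris and Elio each take 1,152,000. The 3 shares of the deceased (Kenji, Yevgeni, and Priya) are combined into a pool of 3,456,000.
That pool (3,456,000) is divided at the grandchildren's generation into 6 shares of 576,000. Fenna, Kaspar, and Samir each take 576,000. The 3 shares of the deceased (Wendel, Fionn, and Eamon) are combined into a pool of 1,728,000.
That pool (1,728,000) is divided at the great-grandchildren's generation equally among Hector, Xiulan, Wren, Zephyr, Florian, and Yara: 288,000 each.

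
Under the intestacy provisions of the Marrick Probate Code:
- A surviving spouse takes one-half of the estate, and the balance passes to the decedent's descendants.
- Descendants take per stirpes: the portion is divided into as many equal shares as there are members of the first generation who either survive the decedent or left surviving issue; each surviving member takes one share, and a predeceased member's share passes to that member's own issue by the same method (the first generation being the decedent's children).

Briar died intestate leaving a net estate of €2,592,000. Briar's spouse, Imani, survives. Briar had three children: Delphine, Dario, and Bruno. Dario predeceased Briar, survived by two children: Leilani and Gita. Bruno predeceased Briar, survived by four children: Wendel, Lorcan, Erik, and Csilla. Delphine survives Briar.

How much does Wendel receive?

Imani takes one-half of €2,592,000 = €1,296,000. The remaining €1,296,000 passes to the descendants.
The descendants' portion (€1,296,000) is divided into 3 shares of €432,000: Delphine takes €432,000; Dario's €432,000 share passes to Dario's issue; Bruno's €432,000 share passes to Bruno's issue.
Dario's share (€432,000) is divided into 2 shares of €216,000: Leilani and Gita each take €216,000.
Bruno's share (€432,000) is divided into 4 shares of €108,000: Wendel, Lorcan, Erik, and Csilla each take €108,000.

Wendel receives €108,000.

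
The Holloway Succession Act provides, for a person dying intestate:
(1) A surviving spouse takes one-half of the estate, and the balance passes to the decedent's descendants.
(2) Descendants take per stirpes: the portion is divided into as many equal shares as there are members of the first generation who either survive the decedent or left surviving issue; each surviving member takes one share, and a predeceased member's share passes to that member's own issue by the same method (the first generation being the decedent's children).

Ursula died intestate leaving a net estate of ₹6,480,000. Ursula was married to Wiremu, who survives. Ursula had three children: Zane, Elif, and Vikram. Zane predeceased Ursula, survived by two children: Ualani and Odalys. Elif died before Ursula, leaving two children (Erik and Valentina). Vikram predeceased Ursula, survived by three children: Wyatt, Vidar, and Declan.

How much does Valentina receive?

Valentina receives ₹540,000.

Wiremu takes one-half of ₹6,480,000 = ₹3,240,000. The remaining ₹3,240,000 passes to the descendants.
The descendants' portion (₹3,240,000) is divided into 3 shares of ₹1,080,000: Zane's ₹1,080,000 share passes to Zane's issue; Elif's ₹1,080,000 share passes to Elif's issue; Vikram's ₹1,080,000 share passes to Vikram's issue.
Zane's share (₹1,080,000) is divided into 2 shares of ₹540,000: Ualani and Odalys each take ₹540,000.
Elif's share (₹1,080,000) is divided into 2 shares of ₹540,000: Erik and Valentina each take ₹540,000.
Vikram's share (₹1,080,000) is divided into 3 shares of ₹360,000: Wyatt, Vidar, and Declan each take ₹360,000.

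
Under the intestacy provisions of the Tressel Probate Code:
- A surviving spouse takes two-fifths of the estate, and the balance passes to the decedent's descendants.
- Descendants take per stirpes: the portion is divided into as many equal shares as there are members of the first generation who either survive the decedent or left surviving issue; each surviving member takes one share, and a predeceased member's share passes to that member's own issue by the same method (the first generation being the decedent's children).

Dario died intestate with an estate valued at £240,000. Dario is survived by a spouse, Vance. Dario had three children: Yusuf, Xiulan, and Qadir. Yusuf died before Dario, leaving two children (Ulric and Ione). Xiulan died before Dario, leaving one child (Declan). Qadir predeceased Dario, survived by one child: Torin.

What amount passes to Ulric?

Ulric receives £24,000.

Vance takes two-fifths of £240,000 = £96,000. The remaining £144,000 passes to the descendants.
The descendants' portion (£144,000) is divided into 3 shares of £48,000: Yusuf's £48,000 share passes to Yusuf's issue; Xiulan's £48,000 share passes to Xiulan's issue; Qadir's £48,000 share passes to Qadir's issue.
Yusuf's share (£48,000) is divided into 2 shares of £24,000: Ulric and Ione each take £24,000.
Xiulan's share (£48,000) passes entirely to Declan.
Qadir's share (£48,000) passes entirely to Torin.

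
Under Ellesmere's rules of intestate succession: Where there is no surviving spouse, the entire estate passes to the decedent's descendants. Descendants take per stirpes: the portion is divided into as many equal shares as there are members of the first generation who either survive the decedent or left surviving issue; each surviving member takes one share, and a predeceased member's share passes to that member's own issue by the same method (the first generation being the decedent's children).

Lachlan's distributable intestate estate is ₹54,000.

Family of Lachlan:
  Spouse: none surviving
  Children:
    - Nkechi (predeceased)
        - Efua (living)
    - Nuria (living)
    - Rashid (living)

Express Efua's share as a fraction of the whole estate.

Efua receives 1/3 of the estate.

The entire ₹54,000 passes to the descendants.
That amount (₹54,000) is divided into 3 shares of ₹18,000: Nuria and Rashid each take ₹18,000; Nkechi's ₹18,000 share passes to Nkechi's issue.
Nkechi's share (₹18,000) passes entirely to Efua.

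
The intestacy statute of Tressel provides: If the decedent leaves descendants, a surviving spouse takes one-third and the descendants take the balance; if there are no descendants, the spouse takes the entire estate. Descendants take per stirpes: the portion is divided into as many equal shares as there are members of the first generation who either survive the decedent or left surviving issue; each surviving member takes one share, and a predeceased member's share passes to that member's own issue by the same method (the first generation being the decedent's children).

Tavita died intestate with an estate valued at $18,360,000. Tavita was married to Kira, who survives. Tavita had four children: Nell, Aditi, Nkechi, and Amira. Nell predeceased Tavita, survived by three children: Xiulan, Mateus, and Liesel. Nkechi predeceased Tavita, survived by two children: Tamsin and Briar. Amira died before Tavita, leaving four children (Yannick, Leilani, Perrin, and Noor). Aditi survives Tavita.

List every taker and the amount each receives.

Kira: $6,120,000; Xiulan: $1,020,000; Mateus: $1,020,000; Liesel: $1,020,000; Aditi: $3,060,000; Tamsin: $1,530,000; Briar: $1,530,000; Yannick: $765,000; Leilani: $765,000; Perrin: $765,000; Noor: $765,000

Kira takes one-third of $18,360,000 = $6,120,000. The remaining $12,240,000 passes to the descendants.
The descendants' portion ($12,240,000) is divided into 4 shares of $3,060,000: Aditi takes $3,060,000; Nell's $3,060,000 share passes to Nell's issue; Nkechi's $3,060,000 share passes to Nkechi's issue; Amira's $3,060,000 share passes to Amira's issue.
Nell's share ($3,060,000) is divided into 3 shares of $1,020,000: Xiulan, Mateus, and Liesel each take $1,020,000.
Nkechi's share ($3,060,000) is divided into 2 shares of $1,530,000: Tamsin and Briar each take $1,530,000.
Amira's share ($3,060,000) is divided into 4 shares of $765,000: Yannick, Leilani, Perrin, and Noor each take $765,000.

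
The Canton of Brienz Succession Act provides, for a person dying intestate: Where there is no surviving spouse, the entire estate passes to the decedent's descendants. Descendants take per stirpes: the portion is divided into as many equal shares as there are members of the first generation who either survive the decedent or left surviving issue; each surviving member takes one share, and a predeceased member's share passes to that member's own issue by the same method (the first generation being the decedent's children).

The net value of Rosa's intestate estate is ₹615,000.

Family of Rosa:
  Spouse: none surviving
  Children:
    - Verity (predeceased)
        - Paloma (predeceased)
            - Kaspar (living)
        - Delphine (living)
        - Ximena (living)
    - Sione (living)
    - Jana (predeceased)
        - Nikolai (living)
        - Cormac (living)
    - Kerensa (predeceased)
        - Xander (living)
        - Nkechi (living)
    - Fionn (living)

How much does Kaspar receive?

Kaspar receives ₹41,000.

The entire ₹615,000 passes to the descendants.
That amount (₹615,000) is divided into 5 shares of ₹123,000: Sione and Fionn each take ₹123,000; Verity's ₹123,000 share passes to Verity's issue; Jana's ₹123,000 share passes to Jana's issue; Kerensa's ₹123,000 share passes to Kerensa's issue.
Verity's share (₹123,000) is divided into 3 shares of ₹41,000: Delphine and Ximena each take ₹41,000; Paloma's ₹41,000 share passes to Paloma's issue.
Paloma's share (₹41,000) passes entirely to Kaspar.
Jana's share (₹123,000) is divided into 2 shares of ₹61,500: Nikolai and Cormac each take ₹61,500.
Kerensa's share (₹123,000) is divided into 2 shares of ₹61,500: Xander and Nkechi each take ₹61,500.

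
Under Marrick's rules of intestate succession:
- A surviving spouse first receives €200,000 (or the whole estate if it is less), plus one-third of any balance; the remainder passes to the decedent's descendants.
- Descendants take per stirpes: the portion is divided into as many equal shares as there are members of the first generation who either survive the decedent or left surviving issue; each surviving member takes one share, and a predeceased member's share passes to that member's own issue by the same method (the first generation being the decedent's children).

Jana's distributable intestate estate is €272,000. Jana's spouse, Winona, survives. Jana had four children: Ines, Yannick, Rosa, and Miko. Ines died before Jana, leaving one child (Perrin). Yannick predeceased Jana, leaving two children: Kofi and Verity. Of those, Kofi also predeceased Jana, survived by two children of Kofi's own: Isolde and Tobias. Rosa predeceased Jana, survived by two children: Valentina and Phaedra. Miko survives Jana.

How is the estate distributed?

Winona: €224,000; Perrin: €12,000; Isolde: €3,000; Tobias: €3,000; Verity: €6,000; Valentina: €6,000; Phaedra: €6,000; Miko: €12,000

Winona first takes €200,000, leaving a balance of €72,000. Winona then takes one-third of the balance (€24,000), for a total of €224,000. The remaining €48,000 passes to the descendants.
The descendants' portion (€48,000) is divided into 4 shares of €12,000: Miko takes €12,000; Ines's €12,000 share passes to Ines's issue; Yannick's €12,000 share passes to Yannick's issue; Rosa's €12,000 share passes to Rosa's issue.
Ines's share (€12,000) passes entirely to Perrin.
Yannick's share (€12,000) is divided into 2 shares of €6,000: Verity takes €6,000; Kofi's €6,000 share passes to Kofi's issue.
Kofi's share (€6,000) is divided into 2 shares of €3,000: Isolde and Tobias each take €3,000.
Rosa's share (€12,000) is divided into 2 shares of €6,000: Valentina and Phaedra each take €6,000.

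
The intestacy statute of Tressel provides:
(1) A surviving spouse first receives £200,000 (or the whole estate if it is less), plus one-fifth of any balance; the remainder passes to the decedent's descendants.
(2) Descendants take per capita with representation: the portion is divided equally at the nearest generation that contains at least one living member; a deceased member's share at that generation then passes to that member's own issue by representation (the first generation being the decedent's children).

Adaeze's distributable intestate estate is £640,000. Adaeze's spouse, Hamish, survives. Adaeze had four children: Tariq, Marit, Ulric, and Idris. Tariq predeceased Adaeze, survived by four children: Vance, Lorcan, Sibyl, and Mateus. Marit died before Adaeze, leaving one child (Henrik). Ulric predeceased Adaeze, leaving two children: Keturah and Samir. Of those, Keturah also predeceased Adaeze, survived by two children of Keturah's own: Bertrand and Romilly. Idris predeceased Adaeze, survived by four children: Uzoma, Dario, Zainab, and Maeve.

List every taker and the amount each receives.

Hamish first takes £200,000, leaving a balance of £440,000. Hamish then takes one-fifth of the balance (£88,000), for a total of £288,000. The remaining £352,000 passes to the descendants.
No child survives, so the initial division is made at the grandchildren's generation.
The descendants' portion (£352,000) is divided into 11 shares of £32,000: Vance, Lorcan, Sibyl, Mateus, Henrik, Samir, Uzoma, Dario, Zainab, and Maeve each take £32,000; Keturah's £32,000 share passes to Keturah's issue.
Keturah's share (£32,000) is divided into 2 shares of £16,000: Bertrand and Romilly each take £16,000.

Hamish: £288,000; Vance: £32,000; Lorcan: £32,000; Sibyl: £32,000; Mateus: £32,000; Henrik: £32,000; Bertrand: £16,000; Romilly: £16,000; Samir: £32,000; Uzoma: £32,000; Dario: £32,000; Zainab: £32,000; Maeve: £32,000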